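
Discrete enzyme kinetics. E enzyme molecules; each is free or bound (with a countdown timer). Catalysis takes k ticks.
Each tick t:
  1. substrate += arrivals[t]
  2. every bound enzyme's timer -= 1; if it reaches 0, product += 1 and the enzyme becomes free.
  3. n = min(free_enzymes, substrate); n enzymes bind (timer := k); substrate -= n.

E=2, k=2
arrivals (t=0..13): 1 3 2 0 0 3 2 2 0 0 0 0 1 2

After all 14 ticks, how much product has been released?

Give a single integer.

Answer: 12

Derivation:
t=0: arr=1 -> substrate=0 bound=1 product=0
t=1: arr=3 -> substrate=2 bound=2 product=0
t=2: arr=2 -> substrate=3 bound=2 product=1
t=3: arr=0 -> substrate=2 bound=2 product=2
t=4: arr=0 -> substrate=1 bound=2 product=3
t=5: arr=3 -> substrate=3 bound=2 product=4
t=6: arr=2 -> substrate=4 bound=2 product=5
t=7: arr=2 -> substrate=5 bound=2 product=6
t=8: arr=0 -> substrate=4 bound=2 product=7
t=9: arr=0 -> substrate=3 bound=2 product=8
t=10: arr=0 -> substrate=2 bound=2 product=9
t=11: arr=0 -> substrate=1 bound=2 product=10
t=12: arr=1 -> substrate=1 bound=2 product=11
t=13: arr=2 -> substrate=2 bound=2 product=12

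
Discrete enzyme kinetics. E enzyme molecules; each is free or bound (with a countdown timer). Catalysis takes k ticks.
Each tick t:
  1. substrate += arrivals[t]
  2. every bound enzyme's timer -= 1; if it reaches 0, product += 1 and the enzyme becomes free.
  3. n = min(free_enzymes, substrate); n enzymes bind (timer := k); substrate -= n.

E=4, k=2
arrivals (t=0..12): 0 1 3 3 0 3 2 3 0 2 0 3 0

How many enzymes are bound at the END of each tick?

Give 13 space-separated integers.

t=0: arr=0 -> substrate=0 bound=0 product=0
t=1: arr=1 -> substrate=0 bound=1 product=0
t=2: arr=3 -> substrate=0 bound=4 product=0
t=3: arr=3 -> substrate=2 bound=4 product=1
t=4: arr=0 -> substrate=0 bound=3 product=4
t=5: arr=3 -> substrate=1 bound=4 product=5
t=6: arr=2 -> substrate=1 bound=4 product=7
t=7: arr=3 -> substrate=2 bound=4 product=9
t=8: arr=0 -> substrate=0 bound=4 product=11
t=9: arr=2 -> substrate=0 bound=4 product=13
t=10: arr=0 -> substrate=0 bound=2 product=15
t=11: arr=3 -> substrate=0 bound=3 product=17
t=12: arr=0 -> substrate=0 bound=3 product=17

Answer: 0 1 4 4 3 4 4 4 4 4 2 3 3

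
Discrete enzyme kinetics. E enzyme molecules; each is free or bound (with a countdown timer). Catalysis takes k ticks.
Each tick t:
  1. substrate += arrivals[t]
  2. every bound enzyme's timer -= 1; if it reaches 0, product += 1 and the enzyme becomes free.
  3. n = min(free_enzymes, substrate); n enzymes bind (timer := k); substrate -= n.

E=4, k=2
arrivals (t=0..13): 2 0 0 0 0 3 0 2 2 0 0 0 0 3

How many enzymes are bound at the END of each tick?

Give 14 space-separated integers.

t=0: arr=2 -> substrate=0 bound=2 product=0
t=1: arr=0 -> substrate=0 bound=2 product=0
t=2: arr=0 -> substrate=0 bound=0 product=2
t=3: arr=0 -> substrate=0 bound=0 product=2
t=4: arr=0 -> substrate=0 bound=0 product=2
t=5: arr=3 -> substrate=0 bound=3 product=2
t=6: arr=0 -> substrate=0 bound=3 product=2
t=7: arr=2 -> substrate=0 bound=2 product=5
t=8: arr=2 -> substrate=0 bound=4 product=5
t=9: arr=0 -> substrate=0 bound=2 product=7
t=10: arr=0 -> substrate=0 bound=0 product=9
t=11: arr=0 -> substrate=0 bound=0 product=9
t=12: arr=0 -> substrate=0 bound=0 product=9
t=13: arr=3 -> substrate=0 bound=3 product=9

Answer: 2 2 0 0 0 3 3 2 4 2 0 0 0 3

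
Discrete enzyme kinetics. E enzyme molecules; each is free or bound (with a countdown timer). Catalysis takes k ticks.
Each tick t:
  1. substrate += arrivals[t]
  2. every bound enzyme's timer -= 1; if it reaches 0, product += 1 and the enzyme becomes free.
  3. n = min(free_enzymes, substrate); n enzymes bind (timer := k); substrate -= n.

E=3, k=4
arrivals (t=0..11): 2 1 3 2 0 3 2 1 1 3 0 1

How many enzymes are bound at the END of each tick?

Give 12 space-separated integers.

t=0: arr=2 -> substrate=0 bound=2 product=0
t=1: arr=1 -> substrate=0 bound=3 product=0
t=2: arr=3 -> substrate=3 bound=3 product=0
t=3: arr=2 -> substrate=5 bound=3 product=0
t=4: arr=0 -> substrate=3 bound=3 product=2
t=5: arr=3 -> substrate=5 bound=3 product=3
t=6: arr=2 -> substrate=7 bound=3 product=3
t=7: arr=1 -> substrate=8 bound=3 product=3
t=8: arr=1 -> substrate=7 bound=3 product=5
t=9: arr=3 -> substrate=9 bound=3 product=6
t=10: arr=0 -> substrate=9 bound=3 product=6
t=11: arr=1 -> substrate=10 bound=3 product=6

Answer: 2 3 3 3 3 3 3 3 3 3 3 3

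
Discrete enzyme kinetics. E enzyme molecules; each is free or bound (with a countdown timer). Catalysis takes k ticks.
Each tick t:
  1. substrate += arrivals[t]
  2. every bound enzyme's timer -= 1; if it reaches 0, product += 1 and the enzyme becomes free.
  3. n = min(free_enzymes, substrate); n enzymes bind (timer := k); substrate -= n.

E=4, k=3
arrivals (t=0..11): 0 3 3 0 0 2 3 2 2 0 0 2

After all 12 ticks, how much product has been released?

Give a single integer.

t=0: arr=0 -> substrate=0 bound=0 product=0
t=1: arr=3 -> substrate=0 bound=3 product=0
t=2: arr=3 -> substrate=2 bound=4 product=0
t=3: arr=0 -> substrate=2 bound=4 product=0
t=4: arr=0 -> substrate=0 bound=3 product=3
t=5: arr=2 -> substrate=0 bound=4 product=4
t=6: arr=3 -> substrate=3 bound=4 product=4
t=7: arr=2 -> substrate=3 bound=4 product=6
t=8: arr=2 -> substrate=3 bound=4 product=8
t=9: arr=0 -> substrate=3 bound=4 product=8
t=10: arr=0 -> substrate=1 bound=4 product=10
t=11: arr=2 -> substrate=1 bound=4 product=12

Answer: 12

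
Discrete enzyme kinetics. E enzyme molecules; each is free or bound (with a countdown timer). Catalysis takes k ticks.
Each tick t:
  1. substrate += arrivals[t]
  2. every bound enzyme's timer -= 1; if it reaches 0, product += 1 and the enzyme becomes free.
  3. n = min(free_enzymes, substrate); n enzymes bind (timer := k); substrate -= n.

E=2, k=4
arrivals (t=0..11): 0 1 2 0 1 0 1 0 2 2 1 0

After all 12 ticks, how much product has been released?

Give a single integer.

Answer: 4

Derivation:
t=0: arr=0 -> substrate=0 bound=0 product=0
t=1: arr=1 -> substrate=0 bound=1 product=0
t=2: arr=2 -> substrate=1 bound=2 product=0
t=3: arr=0 -> substrate=1 bound=2 product=0
t=4: arr=1 -> substrate=2 bound=2 product=0
t=5: arr=0 -> substrate=1 bound=2 product=1
t=6: arr=1 -> substrate=1 bound=2 product=2
t=7: arr=0 -> substrate=1 bound=2 product=2
t=8: arr=2 -> substrate=3 bound=2 product=2
t=9: arr=2 -> substrate=4 bound=2 product=3
t=10: arr=1 -> substrate=4 bound=2 product=4
t=11: arr=0 -> substrate=4 bound=2 product=4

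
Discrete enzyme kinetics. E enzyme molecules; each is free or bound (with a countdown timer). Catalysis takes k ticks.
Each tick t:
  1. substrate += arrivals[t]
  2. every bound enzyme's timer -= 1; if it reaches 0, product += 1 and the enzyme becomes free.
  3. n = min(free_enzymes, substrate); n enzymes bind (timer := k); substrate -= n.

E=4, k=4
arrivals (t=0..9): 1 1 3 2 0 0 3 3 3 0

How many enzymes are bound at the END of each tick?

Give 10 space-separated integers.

t=0: arr=1 -> substrate=0 bound=1 product=0
t=1: arr=1 -> substrate=0 bound=2 product=0
t=2: arr=3 -> substrate=1 bound=4 product=0
t=3: arr=2 -> substrate=3 bound=4 product=0
t=4: arr=0 -> substrate=2 bound=4 product=1
t=5: arr=0 -> substrate=1 bound=4 product=2
t=6: arr=3 -> substrate=2 bound=4 product=4
t=7: arr=3 -> substrate=5 bound=4 product=4
t=8: arr=3 -> substrate=7 bound=4 product=5
t=9: arr=0 -> substrate=6 bound=4 product=6

Answer: 1 2 4 4 4 4 4 4 4 4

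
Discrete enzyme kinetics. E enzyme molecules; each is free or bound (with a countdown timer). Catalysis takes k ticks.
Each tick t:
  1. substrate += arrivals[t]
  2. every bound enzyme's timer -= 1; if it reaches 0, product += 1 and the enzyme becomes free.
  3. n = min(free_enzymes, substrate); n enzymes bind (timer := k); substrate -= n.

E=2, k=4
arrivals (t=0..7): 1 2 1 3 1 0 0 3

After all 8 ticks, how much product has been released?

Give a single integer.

Answer: 2

Derivation:
t=0: arr=1 -> substrate=0 bound=1 product=0
t=1: arr=2 -> substrate=1 bound=2 product=0
t=2: arr=1 -> substrate=2 bound=2 product=0
t=3: arr=3 -> substrate=5 bound=2 product=0
t=4: arr=1 -> substrate=5 bound=2 product=1
t=5: arr=0 -> substrate=4 bound=2 product=2
t=6: arr=0 -> substrate=4 bound=2 product=2
t=7: arr=3 -> substrate=7 bound=2 product=2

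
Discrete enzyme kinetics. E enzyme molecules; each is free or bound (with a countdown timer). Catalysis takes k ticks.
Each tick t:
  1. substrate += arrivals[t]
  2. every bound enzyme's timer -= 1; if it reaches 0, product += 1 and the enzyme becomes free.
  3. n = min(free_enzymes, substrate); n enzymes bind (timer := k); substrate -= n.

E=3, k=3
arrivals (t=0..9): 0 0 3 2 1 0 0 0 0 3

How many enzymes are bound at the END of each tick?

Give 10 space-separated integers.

t=0: arr=0 -> substrate=0 bound=0 product=0
t=1: arr=0 -> substrate=0 bound=0 product=0
t=2: arr=3 -> substrate=0 bound=3 product=0
t=3: arr=2 -> substrate=2 bound=3 product=0
t=4: arr=1 -> substrate=3 bound=3 product=0
t=5: arr=0 -> substrate=0 bound=3 product=3
t=6: arr=0 -> substrate=0 bound=3 product=3
t=7: arr=0 -> substrate=0 bound=3 product=3
t=8: arr=0 -> substrate=0 bound=0 product=6
t=9: arr=3 -> substrate=0 bound=3 product=6

Answer: 0 0 3 3 3 3 3 3 0 3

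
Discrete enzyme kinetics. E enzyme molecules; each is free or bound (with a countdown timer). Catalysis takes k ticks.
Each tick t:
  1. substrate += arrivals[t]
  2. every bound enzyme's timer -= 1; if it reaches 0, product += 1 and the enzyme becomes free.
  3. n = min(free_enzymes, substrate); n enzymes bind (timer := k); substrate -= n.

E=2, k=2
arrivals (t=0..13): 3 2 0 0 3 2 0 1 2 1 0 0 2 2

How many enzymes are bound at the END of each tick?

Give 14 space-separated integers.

t=0: arr=3 -> substrate=1 bound=2 product=0
t=1: arr=2 -> substrate=3 bound=2 product=0
t=2: arr=0 -> substrate=1 bound=2 product=2
t=3: arr=0 -> substrate=1 bound=2 product=2
t=4: arr=3 -> substrate=2 bound=2 product=4
t=5: arr=2 -> substrate=4 bound=2 product=4
t=6: arr=0 -> substrate=2 bound=2 product=6
t=7: arr=1 -> substrate=3 bound=2 product=6
t=8: arr=2 -> substrate=3 bound=2 product=8
t=9: arr=1 -> substrate=4 bound=2 product=8
t=10: arr=0 -> substrate=2 bound=2 product=10
t=11: arr=0 -> substrate=2 bound=2 product=10
t=12: arr=2 -> substrate=2 bound=2 product=12
t=13: arr=2 -> substrate=4 bound=2 product=12

Answer: 2 2 2 2 2 2 2 2 2 2 2 2 2 2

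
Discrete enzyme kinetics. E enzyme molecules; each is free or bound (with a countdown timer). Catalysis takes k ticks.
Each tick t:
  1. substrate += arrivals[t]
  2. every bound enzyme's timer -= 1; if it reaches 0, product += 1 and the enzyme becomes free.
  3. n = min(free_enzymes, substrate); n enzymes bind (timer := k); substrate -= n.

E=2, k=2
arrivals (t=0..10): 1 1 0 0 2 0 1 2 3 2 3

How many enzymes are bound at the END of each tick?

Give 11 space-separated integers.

t=0: arr=1 -> substrate=0 bound=1 product=0
t=1: arr=1 -> substrate=0 bound=2 product=0
t=2: arr=0 -> substrate=0 bound=1 product=1
t=3: arr=0 -> substrate=0 bound=0 product=2
t=4: arr=2 -> substrate=0 bound=2 product=2
t=5: arr=0 -> substrate=0 bound=2 product=2
t=6: arr=1 -> substrate=0 bound=1 product=4
t=7: arr=2 -> substrate=1 bound=2 product=4
t=8: arr=3 -> substrate=3 bound=2 product=5
t=9: arr=2 -> substrate=4 bound=2 product=6
t=10: arr=3 -> substrate=6 bound=2 product=7

Answer: 1 2 1 0 2 2 1 2 2 2 2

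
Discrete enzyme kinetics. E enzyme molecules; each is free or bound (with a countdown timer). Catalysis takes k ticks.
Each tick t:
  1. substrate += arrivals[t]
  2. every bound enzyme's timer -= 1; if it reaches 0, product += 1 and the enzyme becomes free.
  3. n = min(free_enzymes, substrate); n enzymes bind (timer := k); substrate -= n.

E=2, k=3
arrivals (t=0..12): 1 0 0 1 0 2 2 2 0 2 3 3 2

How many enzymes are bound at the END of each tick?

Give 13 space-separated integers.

Answer: 1 1 1 1 1 2 2 2 2 2 2 2 2

Derivation:
t=0: arr=1 -> substrate=0 bound=1 product=0
t=1: arr=0 -> substrate=0 bound=1 product=0
t=2: arr=0 -> substrate=0 bound=1 product=0
t=3: arr=1 -> substrate=0 bound=1 product=1
t=4: arr=0 -> substrate=0 bound=1 product=1
t=5: arr=2 -> substrate=1 bound=2 product=1
t=6: arr=2 -> substrate=2 bound=2 product=2
t=7: arr=2 -> substrate=4 bound=2 product=2
t=8: arr=0 -> substrate=3 bound=2 product=3
t=9: arr=2 -> substrate=4 bound=2 product=4
t=10: arr=3 -> substrate=7 bound=2 product=4
t=11: arr=3 -> substrate=9 bound=2 product=5
t=12: arr=2 -> substrate=10 bound=2 product=6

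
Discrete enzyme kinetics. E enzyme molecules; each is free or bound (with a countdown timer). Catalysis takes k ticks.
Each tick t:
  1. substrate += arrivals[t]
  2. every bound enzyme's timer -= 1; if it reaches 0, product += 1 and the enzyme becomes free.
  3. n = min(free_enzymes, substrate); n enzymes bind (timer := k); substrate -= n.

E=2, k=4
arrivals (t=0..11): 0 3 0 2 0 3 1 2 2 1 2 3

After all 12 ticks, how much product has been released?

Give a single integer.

t=0: arr=0 -> substrate=0 bound=0 product=0
t=1: arr=3 -> substrate=1 bound=2 product=0
t=2: arr=0 -> substrate=1 bound=2 product=0
t=3: arr=2 -> substrate=3 bound=2 product=0
t=4: arr=0 -> substrate=3 bound=2 product=0
t=5: arr=3 -> substrate=4 bound=2 product=2
t=6: arr=1 -> substrate=5 bound=2 product=2
t=7: arr=2 -> substrate=7 bound=2 product=2
t=8: arr=2 -> substrate=9 bound=2 product=2
t=9: arr=1 -> substrate=8 bound=2 product=4
t=10: arr=2 -> substrate=10 bound=2 product=4
t=11: arr=3 -> substrate=13 bound=2 product=4

Answer: 4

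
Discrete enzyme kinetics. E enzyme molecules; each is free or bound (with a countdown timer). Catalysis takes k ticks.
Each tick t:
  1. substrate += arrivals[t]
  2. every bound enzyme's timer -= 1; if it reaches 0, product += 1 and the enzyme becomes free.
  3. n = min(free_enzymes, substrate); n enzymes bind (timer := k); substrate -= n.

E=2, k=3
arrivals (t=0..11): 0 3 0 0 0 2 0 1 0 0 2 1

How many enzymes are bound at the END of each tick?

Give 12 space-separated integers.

Answer: 0 2 2 2 1 2 2 2 2 2 2 2

Derivation:
t=0: arr=0 -> substrate=0 bound=0 product=0
t=1: arr=3 -> substrate=1 bound=2 product=0
t=2: arr=0 -> substrate=1 bound=2 product=0
t=3: arr=0 -> substrate=1 bound=2 product=0
t=4: arr=0 -> substrate=0 bound=1 product=2
t=5: arr=2 -> substrate=1 bound=2 product=2
t=6: arr=0 -> substrate=1 bound=2 product=2
t=7: arr=1 -> substrate=1 bound=2 product=3
t=8: arr=0 -> substrate=0 bound=2 product=4
t=9: arr=0 -> substrate=0 bound=2 product=4
t=10: arr=2 -> substrate=1 bound=2 product=5
t=11: arr=1 -> substrate=1 bound=2 product=6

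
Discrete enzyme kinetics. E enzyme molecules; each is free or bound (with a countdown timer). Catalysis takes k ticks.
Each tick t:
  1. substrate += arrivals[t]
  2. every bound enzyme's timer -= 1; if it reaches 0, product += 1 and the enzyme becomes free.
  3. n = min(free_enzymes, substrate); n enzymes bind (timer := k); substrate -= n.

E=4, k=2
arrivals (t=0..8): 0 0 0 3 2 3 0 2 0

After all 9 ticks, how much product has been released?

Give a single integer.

Answer: 8

Derivation:
t=0: arr=0 -> substrate=0 bound=0 product=0
t=1: arr=0 -> substrate=0 bound=0 product=0
t=2: arr=0 -> substrate=0 bound=0 product=0
t=3: arr=3 -> substrate=0 bound=3 product=0
t=4: arr=2 -> substrate=1 bound=4 product=0
t=5: arr=3 -> substrate=1 bound=4 product=3
t=6: arr=0 -> substrate=0 bound=4 product=4
t=7: arr=2 -> substrate=0 bound=3 product=7
t=8: arr=0 -> substrate=0 bound=2 product=8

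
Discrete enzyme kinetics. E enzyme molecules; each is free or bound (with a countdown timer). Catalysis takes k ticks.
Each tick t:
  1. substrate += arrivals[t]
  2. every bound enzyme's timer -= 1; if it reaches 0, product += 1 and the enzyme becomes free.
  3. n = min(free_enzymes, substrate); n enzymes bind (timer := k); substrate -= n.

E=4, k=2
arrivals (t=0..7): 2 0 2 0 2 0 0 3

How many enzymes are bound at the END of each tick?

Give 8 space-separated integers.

t=0: arr=2 -> substrate=0 bound=2 product=0
t=1: arr=0 -> substrate=0 bound=2 product=0
t=2: arr=2 -> substrate=0 bound=2 product=2
t=3: arr=0 -> substrate=0 bound=2 product=2
t=4: arr=2 -> substrate=0 bound=2 product=4
t=5: arr=0 -> substrate=0 bound=2 product=4
t=6: arr=0 -> substrate=0 bound=0 product=6
t=7: arr=3 -> substrate=0 bound=3 product=6

Answer: 2 2 2 2 2 2 0 3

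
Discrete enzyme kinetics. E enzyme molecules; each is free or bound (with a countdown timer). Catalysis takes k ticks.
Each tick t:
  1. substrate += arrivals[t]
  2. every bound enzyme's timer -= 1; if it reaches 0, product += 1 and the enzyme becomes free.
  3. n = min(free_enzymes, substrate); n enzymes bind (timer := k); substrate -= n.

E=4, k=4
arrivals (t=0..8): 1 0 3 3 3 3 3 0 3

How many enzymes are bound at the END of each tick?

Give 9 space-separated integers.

t=0: arr=1 -> substrate=0 bound=1 product=0
t=1: arr=0 -> substrate=0 bound=1 product=0
t=2: arr=3 -> substrate=0 bound=4 product=0
t=3: arr=3 -> substrate=3 bound=4 product=0
t=4: arr=3 -> substrate=5 bound=4 product=1
t=5: arr=3 -> substrate=8 bound=4 product=1
t=6: arr=3 -> substrate=8 bound=4 product=4
t=7: arr=0 -> substrate=8 bound=4 product=4
t=8: arr=3 -> substrate=10 bound=4 product=5

Answer: 1 1 4 4 4 4 4 4 4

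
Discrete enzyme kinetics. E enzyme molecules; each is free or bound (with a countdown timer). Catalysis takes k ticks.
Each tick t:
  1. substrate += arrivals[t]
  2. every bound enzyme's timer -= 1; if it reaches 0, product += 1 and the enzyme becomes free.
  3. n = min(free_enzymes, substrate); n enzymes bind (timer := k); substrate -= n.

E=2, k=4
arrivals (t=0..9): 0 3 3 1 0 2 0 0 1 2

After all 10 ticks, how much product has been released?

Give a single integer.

Answer: 4

Derivation:
t=0: arr=0 -> substrate=0 bound=0 product=0
t=1: arr=3 -> substrate=1 bound=2 product=0
t=2: arr=3 -> substrate=4 bound=2 product=0
t=3: arr=1 -> substrate=5 bound=2 product=0
t=4: arr=0 -> substrate=5 bound=2 product=0
t=5: arr=2 -> substrate=5 bound=2 product=2
t=6: arr=0 -> substrate=5 bound=2 product=2
t=7: arr=0 -> substrate=5 bound=2 product=2
t=8: arr=1 -> substrate=6 bound=2 product=2
t=9: arr=2 -> substrate=6 bound=2 product=4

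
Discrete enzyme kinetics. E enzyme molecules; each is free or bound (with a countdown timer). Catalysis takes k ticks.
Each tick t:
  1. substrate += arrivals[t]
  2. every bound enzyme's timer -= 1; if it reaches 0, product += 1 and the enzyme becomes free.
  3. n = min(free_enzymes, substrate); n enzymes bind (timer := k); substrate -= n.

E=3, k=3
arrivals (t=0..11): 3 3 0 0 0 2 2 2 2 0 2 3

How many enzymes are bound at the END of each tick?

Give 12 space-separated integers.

Answer: 3 3 3 3 3 3 3 3 3 3 3 3

Derivation:
t=0: arr=3 -> substrate=0 bound=3 product=0
t=1: arr=3 -> substrate=3 bound=3 product=0
t=2: arr=0 -> substrate=3 bound=3 product=0
t=3: arr=0 -> substrate=0 bound=3 product=3
t=4: arr=0 -> substrate=0 bound=3 product=3
t=5: arr=2 -> substrate=2 bound=3 product=3
t=6: arr=2 -> substrate=1 bound=3 product=6
t=7: arr=2 -> substrate=3 bound=3 product=6
t=8: arr=2 -> substrate=5 bound=3 product=6
t=9: arr=0 -> substrate=2 bound=3 product=9
t=10: arr=2 -> substrate=4 bound=3 product=9
t=11: arr=3 -> substrate=7 bound=3 product=9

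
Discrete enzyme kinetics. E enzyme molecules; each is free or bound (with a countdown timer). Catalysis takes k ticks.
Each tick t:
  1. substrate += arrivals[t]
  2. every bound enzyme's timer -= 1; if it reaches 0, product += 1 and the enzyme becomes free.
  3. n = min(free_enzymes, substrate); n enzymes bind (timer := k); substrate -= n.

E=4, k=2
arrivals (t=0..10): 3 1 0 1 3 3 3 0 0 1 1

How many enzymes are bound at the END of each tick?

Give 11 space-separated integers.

Answer: 3 4 1 1 4 4 4 4 2 2 2

Derivation:
t=0: arr=3 -> substrate=0 bound=3 product=0
t=1: arr=1 -> substrate=0 bound=4 product=0
t=2: arr=0 -> substrate=0 bound=1 product=3
t=3: arr=1 -> substrate=0 bound=1 product=4
t=4: arr=3 -> substrate=0 bound=4 product=4
t=5: arr=3 -> substrate=2 bound=4 product=5
t=6: arr=3 -> substrate=2 bound=4 product=8
t=7: arr=0 -> substrate=1 bound=4 product=9
t=8: arr=0 -> substrate=0 bound=2 product=12
t=9: arr=1 -> substrate=0 bound=2 product=13
t=10: arr=1 -> substrate=0 bound=2 product=14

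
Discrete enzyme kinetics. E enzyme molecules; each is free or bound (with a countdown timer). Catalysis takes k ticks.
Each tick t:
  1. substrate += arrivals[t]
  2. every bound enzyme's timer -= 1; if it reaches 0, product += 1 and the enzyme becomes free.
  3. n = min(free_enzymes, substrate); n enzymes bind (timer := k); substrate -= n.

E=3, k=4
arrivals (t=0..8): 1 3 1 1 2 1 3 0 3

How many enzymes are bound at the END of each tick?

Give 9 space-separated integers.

t=0: arr=1 -> substrate=0 bound=1 product=0
t=1: arr=3 -> substrate=1 bound=3 product=0
t=2: arr=1 -> substrate=2 bound=3 product=0
t=3: arr=1 -> substrate=3 bound=3 product=0
t=4: arr=2 -> substrate=4 bound=3 product=1
t=5: arr=1 -> substrate=3 bound=3 product=3
t=6: arr=3 -> substrate=6 bound=3 product=3
t=7: arr=0 -> substrate=6 bound=3 product=3
t=8: arr=3 -> substrate=8 bound=3 product=4

Answer: 1 3 3 3 3 3 3 3 3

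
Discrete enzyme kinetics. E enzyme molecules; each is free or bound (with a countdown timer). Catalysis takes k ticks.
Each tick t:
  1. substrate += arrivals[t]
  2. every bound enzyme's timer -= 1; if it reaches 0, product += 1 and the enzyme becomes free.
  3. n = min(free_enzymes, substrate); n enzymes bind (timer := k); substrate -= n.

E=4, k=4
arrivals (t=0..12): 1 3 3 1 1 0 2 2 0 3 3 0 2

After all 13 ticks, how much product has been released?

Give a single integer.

Answer: 9

Derivation:
t=0: arr=1 -> substrate=0 bound=1 product=0
t=1: arr=3 -> substrate=0 bound=4 product=0
t=2: arr=3 -> substrate=3 bound=4 product=0
t=3: arr=1 -> substrate=4 bound=4 product=0
t=4: arr=1 -> substrate=4 bound=4 product=1
t=5: arr=0 -> substrate=1 bound=4 product=4
t=6: arr=2 -> substrate=3 bound=4 product=4
t=7: arr=2 -> substrate=5 bound=4 product=4
t=8: arr=0 -> substrate=4 bound=4 product=5
t=9: arr=3 -> substrate=4 bound=4 product=8
t=10: arr=3 -> substrate=7 bound=4 product=8
t=11: arr=0 -> substrate=7 bound=4 product=8
t=12: arr=2 -> substrate=8 bound=4 product=9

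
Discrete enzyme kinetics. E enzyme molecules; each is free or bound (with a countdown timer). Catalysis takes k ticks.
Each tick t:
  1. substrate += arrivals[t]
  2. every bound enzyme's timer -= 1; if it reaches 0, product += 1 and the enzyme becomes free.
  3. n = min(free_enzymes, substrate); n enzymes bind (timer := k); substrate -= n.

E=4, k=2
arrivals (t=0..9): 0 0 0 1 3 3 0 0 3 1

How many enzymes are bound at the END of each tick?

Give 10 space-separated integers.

t=0: arr=0 -> substrate=0 bound=0 product=0
t=1: arr=0 -> substrate=0 bound=0 product=0
t=2: arr=0 -> substrate=0 bound=0 product=0
t=3: arr=1 -> substrate=0 bound=1 product=0
t=4: arr=3 -> substrate=0 bound=4 product=0
t=5: arr=3 -> substrate=2 bound=4 product=1
t=6: arr=0 -> substrate=0 bound=3 product=4
t=7: arr=0 -> substrate=0 bound=2 product=5
t=8: arr=3 -> substrate=0 bound=3 product=7
t=9: arr=1 -> substrate=0 bound=4 product=7

Answer: 0 0 0 1 4 4 3 2 3 4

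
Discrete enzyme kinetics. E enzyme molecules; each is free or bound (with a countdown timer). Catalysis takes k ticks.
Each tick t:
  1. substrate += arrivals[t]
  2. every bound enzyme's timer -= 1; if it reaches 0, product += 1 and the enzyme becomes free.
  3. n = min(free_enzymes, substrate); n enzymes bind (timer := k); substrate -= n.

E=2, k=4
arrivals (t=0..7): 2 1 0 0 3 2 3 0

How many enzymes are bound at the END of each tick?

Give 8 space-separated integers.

t=0: arr=2 -> substrate=0 bound=2 product=0
t=1: arr=1 -> substrate=1 bound=2 product=0
t=2: arr=0 -> substrate=1 bound=2 product=0
t=3: arr=0 -> substrate=1 bound=2 product=0
t=4: arr=3 -> substrate=2 bound=2 product=2
t=5: arr=2 -> substrate=4 bound=2 product=2
t=6: arr=3 -> substrate=7 bound=2 product=2
t=7: arr=0 -> substrate=7 bound=2 product=2

Answer: 2 2 2 2 2 2 2 2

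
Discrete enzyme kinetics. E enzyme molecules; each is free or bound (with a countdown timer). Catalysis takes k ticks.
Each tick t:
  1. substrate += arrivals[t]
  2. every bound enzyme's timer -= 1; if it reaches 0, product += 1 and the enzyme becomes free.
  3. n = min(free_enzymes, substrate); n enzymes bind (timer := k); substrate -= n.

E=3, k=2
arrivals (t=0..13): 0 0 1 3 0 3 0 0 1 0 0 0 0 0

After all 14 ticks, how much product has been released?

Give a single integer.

Answer: 8

Derivation:
t=0: arr=0 -> substrate=0 bound=0 product=0
t=1: arr=0 -> substrate=0 bound=0 product=0
t=2: arr=1 -> substrate=0 bound=1 product=0
t=3: arr=3 -> substrate=1 bound=3 product=0
t=4: arr=0 -> substrate=0 bound=3 product=1
t=5: arr=3 -> substrate=1 bound=3 product=3
t=6: arr=0 -> substrate=0 bound=3 product=4
t=7: arr=0 -> substrate=0 bound=1 product=6
t=8: arr=1 -> substrate=0 bound=1 product=7
t=9: arr=0 -> substrate=0 bound=1 product=7
t=10: arr=0 -> substrate=0 bound=0 product=8
t=11: arr=0 -> substrate=0 bound=0 product=8
t=12: arr=0 -> substrate=0 bound=0 product=8
t=13: arr=0 -> substrate=0 bound=0 product=8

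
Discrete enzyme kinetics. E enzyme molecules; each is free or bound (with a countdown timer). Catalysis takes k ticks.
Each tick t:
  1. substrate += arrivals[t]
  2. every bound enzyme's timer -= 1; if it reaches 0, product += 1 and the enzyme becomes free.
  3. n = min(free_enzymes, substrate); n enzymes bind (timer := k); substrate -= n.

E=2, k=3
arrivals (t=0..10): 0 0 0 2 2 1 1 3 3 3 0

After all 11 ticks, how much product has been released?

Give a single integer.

Answer: 4

Derivation:
t=0: arr=0 -> substrate=0 bound=0 product=0
t=1: arr=0 -> substrate=0 bound=0 product=0
t=2: arr=0 -> substrate=0 bound=0 product=0
t=3: arr=2 -> substrate=0 bound=2 product=0
t=4: arr=2 -> substrate=2 bound=2 product=0
t=5: arr=1 -> substrate=3 bound=2 product=0
t=6: arr=1 -> substrate=2 bound=2 product=2
t=7: arr=3 -> substrate=5 bound=2 product=2
t=8: arr=3 -> substrate=8 bound=2 product=2
t=9: arr=3 -> substrate=9 bound=2 product=4
t=10: arr=0 -> substrate=9 bound=2 product=4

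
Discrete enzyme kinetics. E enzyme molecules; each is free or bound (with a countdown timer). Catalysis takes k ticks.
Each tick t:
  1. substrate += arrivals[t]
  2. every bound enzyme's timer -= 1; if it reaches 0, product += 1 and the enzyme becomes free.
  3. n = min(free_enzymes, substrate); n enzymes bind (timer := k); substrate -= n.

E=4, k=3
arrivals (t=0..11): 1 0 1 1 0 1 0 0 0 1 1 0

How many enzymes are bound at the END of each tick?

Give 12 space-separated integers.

Answer: 1 1 2 2 2 2 1 1 0 1 2 2

Derivation:
t=0: arr=1 -> substrate=0 bound=1 product=0
t=1: arr=0 -> substrate=0 bound=1 product=0
t=2: arr=1 -> substrate=0 bound=2 product=0
t=3: arr=1 -> substrate=0 bound=2 product=1
t=4: arr=0 -> substrate=0 bound=2 product=1
t=5: arr=1 -> substrate=0 bound=2 product=2
t=6: arr=0 -> substrate=0 bound=1 product=3
t=7: arr=0 -> substrate=0 bound=1 product=3
t=8: arr=0 -> substrate=0 bound=0 product=4
t=9: arr=1 -> substrate=0 bound=1 product=4
t=10: arr=1 -> substrate=0 bound=2 product=4
t=11: arr=0 -> substrate=0 bound=2 product=4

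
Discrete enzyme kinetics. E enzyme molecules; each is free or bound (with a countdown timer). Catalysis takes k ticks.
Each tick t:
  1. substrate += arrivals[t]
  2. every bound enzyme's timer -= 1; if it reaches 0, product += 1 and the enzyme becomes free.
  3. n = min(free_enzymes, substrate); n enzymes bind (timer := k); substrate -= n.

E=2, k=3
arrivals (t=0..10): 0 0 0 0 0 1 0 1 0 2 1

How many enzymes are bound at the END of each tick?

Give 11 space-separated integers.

Answer: 0 0 0 0 0 1 1 2 1 2 2

Derivation:
t=0: arr=0 -> substrate=0 bound=0 product=0
t=1: arr=0 -> substrate=0 bound=0 product=0
t=2: arr=0 -> substrate=0 bound=0 product=0
t=3: arr=0 -> substrate=0 bound=0 product=0
t=4: arr=0 -> substrate=0 bound=0 product=0
t=5: arr=1 -> substrate=0 bound=1 product=0
t=6: arr=0 -> substrate=0 bound=1 product=0
t=7: arr=1 -> substrate=0 bound=2 product=0
t=8: arr=0 -> substrate=0 bound=1 product=1
t=9: arr=2 -> substrate=1 bound=2 product=1
t=10: arr=1 -> substrate=1 bound=2 product=2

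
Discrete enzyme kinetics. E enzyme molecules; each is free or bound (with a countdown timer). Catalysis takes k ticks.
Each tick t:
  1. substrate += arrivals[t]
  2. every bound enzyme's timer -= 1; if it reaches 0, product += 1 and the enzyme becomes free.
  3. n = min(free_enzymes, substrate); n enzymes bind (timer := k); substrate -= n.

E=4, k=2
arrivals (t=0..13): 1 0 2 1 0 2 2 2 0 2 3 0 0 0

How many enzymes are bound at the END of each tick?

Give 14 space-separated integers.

t=0: arr=1 -> substrate=0 bound=1 product=0
t=1: arr=0 -> substrate=0 bound=1 product=0
t=2: arr=2 -> substrate=0 bound=2 product=1
t=3: arr=1 -> substrate=0 bound=3 product=1
t=4: arr=0 -> substrate=0 bound=1 product=3
t=5: arr=2 -> substrate=0 bound=2 product=4
t=6: arr=2 -> substrate=0 bound=4 product=4
t=7: arr=2 -> substrate=0 bound=4 product=6
t=8: arr=0 -> substrate=0 bound=2 product=8
t=9: arr=2 -> substrate=0 bound=2 product=10
t=10: arr=3 -> substrate=1 bound=4 product=10
t=11: arr=0 -> substrate=0 bound=3 product=12
t=12: arr=0 -> substrate=0 bound=1 product=14
t=13: arr=0 -> substrate=0 bound=0 product=15

Answer: 1 1 2 3 1 2 4 4 2 2 4 3 1 0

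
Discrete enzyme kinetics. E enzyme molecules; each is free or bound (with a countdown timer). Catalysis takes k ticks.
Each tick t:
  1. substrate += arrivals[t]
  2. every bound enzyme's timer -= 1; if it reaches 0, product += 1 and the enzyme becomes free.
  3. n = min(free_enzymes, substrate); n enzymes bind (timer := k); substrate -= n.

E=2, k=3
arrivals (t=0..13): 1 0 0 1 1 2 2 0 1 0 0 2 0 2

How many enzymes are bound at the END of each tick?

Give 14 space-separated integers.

Answer: 1 1 1 1 2 2 2 2 2 2 2 2 2 2

Derivation:
t=0: arr=1 -> substrate=0 bound=1 product=0
t=1: arr=0 -> substrate=0 bound=1 product=0
t=2: arr=0 -> substrate=0 bound=1 product=0
t=3: arr=1 -> substrate=0 bound=1 product=1
t=4: arr=1 -> substrate=0 bound=2 product=1
t=5: arr=2 -> substrate=2 bound=2 product=1
t=6: arr=2 -> substrate=3 bound=2 product=2
t=7: arr=0 -> substrate=2 bound=2 product=3
t=8: arr=1 -> substrate=3 bound=2 product=3
t=9: arr=0 -> substrate=2 bound=2 product=4
t=10: arr=0 -> substrate=1 bound=2 product=5
t=11: arr=2 -> substrate=3 bound=2 product=5
t=12: arr=0 -> substrate=2 bound=2 product=6
t=13: arr=2 -> substrate=3 bound=2 product=7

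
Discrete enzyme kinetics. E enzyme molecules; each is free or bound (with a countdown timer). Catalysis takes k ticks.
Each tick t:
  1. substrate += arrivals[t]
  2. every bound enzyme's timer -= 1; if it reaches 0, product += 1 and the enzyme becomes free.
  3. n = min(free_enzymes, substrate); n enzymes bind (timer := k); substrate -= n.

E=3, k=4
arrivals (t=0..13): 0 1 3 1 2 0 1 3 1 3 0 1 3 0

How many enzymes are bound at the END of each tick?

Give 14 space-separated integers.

t=0: arr=0 -> substrate=0 bound=0 product=0
t=1: arr=1 -> substrate=0 bound=1 product=0
t=2: arr=3 -> substrate=1 bound=3 product=0
t=3: arr=1 -> substrate=2 bound=3 product=0
t=4: arr=2 -> substrate=4 bound=3 product=0
t=5: arr=0 -> substrate=3 bound=3 product=1
t=6: arr=1 -> substrate=2 bound=3 product=3
t=7: arr=3 -> substrate=5 bound=3 product=3
t=8: arr=1 -> substrate=6 bound=3 product=3
t=9: arr=3 -> substrate=8 bound=3 product=4
t=10: arr=0 -> substrate=6 bound=3 product=6
t=11: arr=1 -> substrate=7 bound=3 product=6
t=12: arr=3 -> substrate=10 bound=3 product=6
t=13: arr=0 -> substrate=9 bound=3 product=7

Answer: 0 1 3 3 3 3 3 3 3 3 3 3 3 3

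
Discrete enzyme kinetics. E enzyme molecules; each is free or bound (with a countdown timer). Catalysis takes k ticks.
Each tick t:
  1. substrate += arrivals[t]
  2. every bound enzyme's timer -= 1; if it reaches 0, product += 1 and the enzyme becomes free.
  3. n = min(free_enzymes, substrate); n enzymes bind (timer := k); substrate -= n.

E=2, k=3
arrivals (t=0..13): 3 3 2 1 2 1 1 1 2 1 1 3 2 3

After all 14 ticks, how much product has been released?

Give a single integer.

Answer: 8

Derivation:
t=0: arr=3 -> substrate=1 bound=2 product=0
t=1: arr=3 -> substrate=4 bound=2 product=0
t=2: arr=2 -> substrate=6 bound=2 product=0
t=3: arr=1 -> substrate=5 bound=2 product=2
t=4: arr=2 -> substrate=7 bound=2 product=2
t=5: arr=1 -> substrate=8 bound=2 product=2
t=6: arr=1 -> substrate=7 bound=2 product=4
t=7: arr=1 -> substrate=8 bound=2 product=4
t=8: arr=2 -> substrate=10 bound=2 product=4
t=9: arr=1 -> substrate=9 bound=2 product=6
t=10: arr=1 -> substrate=10 bound=2 product=6
t=11: arr=3 -> substrate=13 bound=2 product=6
t=12: arr=2 -> substrate=13 bound=2 product=8
t=13: arr=3 -> substrate=16 bound=2 product=8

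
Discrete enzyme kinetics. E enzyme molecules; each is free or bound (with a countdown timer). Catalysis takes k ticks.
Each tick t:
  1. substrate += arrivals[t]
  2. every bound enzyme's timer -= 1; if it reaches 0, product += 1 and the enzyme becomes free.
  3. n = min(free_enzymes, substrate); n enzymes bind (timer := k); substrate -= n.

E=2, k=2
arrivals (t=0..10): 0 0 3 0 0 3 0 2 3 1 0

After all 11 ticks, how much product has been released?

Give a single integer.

Answer: 7

Derivation:
t=0: arr=0 -> substrate=0 bound=0 product=0
t=1: arr=0 -> substrate=0 bound=0 product=0
t=2: arr=3 -> substrate=1 bound=2 product=0
t=3: arr=0 -> substrate=1 bound=2 product=0
t=4: arr=0 -> substrate=0 bound=1 product=2
t=5: arr=3 -> substrate=2 bound=2 product=2
t=6: arr=0 -> substrate=1 bound=2 product=3
t=7: arr=2 -> substrate=2 bound=2 product=4
t=8: arr=3 -> substrate=4 bound=2 product=5
t=9: arr=1 -> substrate=4 bound=2 product=6
t=10: arr=0 -> substrate=3 bound=2 product=7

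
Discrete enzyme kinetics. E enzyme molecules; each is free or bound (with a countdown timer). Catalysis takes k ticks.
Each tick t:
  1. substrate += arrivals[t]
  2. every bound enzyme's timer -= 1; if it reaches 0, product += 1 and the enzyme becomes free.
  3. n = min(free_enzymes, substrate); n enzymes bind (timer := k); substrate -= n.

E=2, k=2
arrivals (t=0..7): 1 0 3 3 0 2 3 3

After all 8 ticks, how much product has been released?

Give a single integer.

Answer: 5

Derivation:
t=0: arr=1 -> substrate=0 bound=1 product=0
t=1: arr=0 -> substrate=0 bound=1 product=0
t=2: arr=3 -> substrate=1 bound=2 product=1
t=3: arr=3 -> substrate=4 bound=2 product=1
t=4: arr=0 -> substrate=2 bound=2 product=3
t=5: arr=2 -> substrate=4 bound=2 product=3
t=6: arr=3 -> substrate=5 bound=2 product=5
t=7: arr=3 -> substrate=8 bound=2 product=5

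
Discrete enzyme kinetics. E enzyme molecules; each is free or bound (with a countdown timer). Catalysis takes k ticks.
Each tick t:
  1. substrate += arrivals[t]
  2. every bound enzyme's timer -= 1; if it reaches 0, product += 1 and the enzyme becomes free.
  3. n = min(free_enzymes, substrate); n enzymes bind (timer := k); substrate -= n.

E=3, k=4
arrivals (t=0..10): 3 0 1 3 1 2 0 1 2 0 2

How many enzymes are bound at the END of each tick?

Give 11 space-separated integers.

Answer: 3 3 3 3 3 3 3 3 3 3 3

Derivation:
t=0: arr=3 -> substrate=0 bound=3 product=0
t=1: arr=0 -> substrate=0 bound=3 product=0
t=2: arr=1 -> substrate=1 bound=3 product=0
t=3: arr=3 -> substrate=4 bound=3 product=0
t=4: arr=1 -> substrate=2 bound=3 product=3
t=5: arr=2 -> substrate=4 bound=3 product=3
t=6: arr=0 -> substrate=4 bound=3 product=3
t=7: arr=1 -> substrate=5 bound=3 product=3
t=8: arr=2 -> substrate=4 bound=3 product=6
t=9: arr=0 -> substrate=4 bound=3 product=6
t=10: arr=2 -> substrate=6 bound=3 product=6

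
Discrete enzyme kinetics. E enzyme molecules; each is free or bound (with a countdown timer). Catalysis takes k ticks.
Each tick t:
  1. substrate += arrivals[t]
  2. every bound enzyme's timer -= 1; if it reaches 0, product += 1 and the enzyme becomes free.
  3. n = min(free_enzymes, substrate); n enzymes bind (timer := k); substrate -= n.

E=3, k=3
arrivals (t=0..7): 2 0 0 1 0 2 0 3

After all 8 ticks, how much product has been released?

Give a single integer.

t=0: arr=2 -> substrate=0 bound=2 product=0
t=1: arr=0 -> substrate=0 bound=2 product=0
t=2: arr=0 -> substrate=0 bound=2 product=0
t=3: arr=1 -> substrate=0 bound=1 product=2
t=4: arr=0 -> substrate=0 bound=1 product=2
t=5: arr=2 -> substrate=0 bound=3 product=2
t=6: arr=0 -> substrate=0 bound=2 product=3
t=7: arr=3 -> substrate=2 bound=3 product=3

Answer: 3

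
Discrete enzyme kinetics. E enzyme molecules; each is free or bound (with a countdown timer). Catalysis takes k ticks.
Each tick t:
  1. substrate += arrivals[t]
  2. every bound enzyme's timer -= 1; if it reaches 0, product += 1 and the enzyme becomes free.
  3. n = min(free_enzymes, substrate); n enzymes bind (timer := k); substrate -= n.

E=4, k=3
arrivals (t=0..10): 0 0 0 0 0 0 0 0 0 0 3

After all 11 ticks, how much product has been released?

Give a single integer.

t=0: arr=0 -> substrate=0 bound=0 product=0
t=1: arr=0 -> substrate=0 bound=0 product=0
t=2: arr=0 -> substrate=0 bound=0 product=0
t=3: arr=0 -> substrate=0 bound=0 product=0
t=4: arr=0 -> substrate=0 bound=0 product=0
t=5: arr=0 -> substrate=0 bound=0 product=0
t=6: arr=0 -> substrate=0 bound=0 product=0
t=7: arr=0 -> substrate=0 bound=0 product=0
t=8: arr=0 -> substrate=0 bound=0 product=0
t=9: arr=0 -> substrate=0 bound=0 product=0
t=10: arr=3 -> substrate=0 bound=3 product=0

Answer: 0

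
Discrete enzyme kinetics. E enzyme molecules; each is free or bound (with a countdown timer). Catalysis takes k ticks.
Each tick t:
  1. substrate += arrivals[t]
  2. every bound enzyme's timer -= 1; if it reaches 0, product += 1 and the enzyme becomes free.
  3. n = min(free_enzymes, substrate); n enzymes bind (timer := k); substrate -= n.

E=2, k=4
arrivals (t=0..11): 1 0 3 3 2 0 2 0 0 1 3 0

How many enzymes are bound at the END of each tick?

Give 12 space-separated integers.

t=0: arr=1 -> substrate=0 bound=1 product=0
t=1: arr=0 -> substrate=0 bound=1 product=0
t=2: arr=3 -> substrate=2 bound=2 product=0
t=3: arr=3 -> substrate=5 bound=2 product=0
t=4: arr=2 -> substrate=6 bound=2 product=1
t=5: arr=0 -> substrate=6 bound=2 product=1
t=6: arr=2 -> substrate=7 bound=2 product=2
t=7: arr=0 -> substrate=7 bound=2 product=2
t=8: arr=0 -> substrate=6 bound=2 product=3
t=9: arr=1 -> substrate=7 bound=2 product=3
t=10: arr=3 -> substrate=9 bound=2 product=4
t=11: arr=0 -> substrate=9 bound=2 product=4

Answer: 1 1 2 2 2 2 2 2 2 2 2 2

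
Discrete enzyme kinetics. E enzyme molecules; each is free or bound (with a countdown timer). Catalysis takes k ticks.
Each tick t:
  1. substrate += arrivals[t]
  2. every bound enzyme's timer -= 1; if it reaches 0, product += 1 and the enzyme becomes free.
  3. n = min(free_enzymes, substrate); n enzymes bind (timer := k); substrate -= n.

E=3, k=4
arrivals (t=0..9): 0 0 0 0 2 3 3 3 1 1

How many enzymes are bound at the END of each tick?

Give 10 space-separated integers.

t=0: arr=0 -> substrate=0 bound=0 product=0
t=1: arr=0 -> substrate=0 bound=0 product=0
t=2: arr=0 -> substrate=0 bound=0 product=0
t=3: arr=0 -> substrate=0 bound=0 product=0
t=4: arr=2 -> substrate=0 bound=2 product=0
t=5: arr=3 -> substrate=2 bound=3 product=0
t=6: arr=3 -> substrate=5 bound=3 product=0
t=7: arr=3 -> substrate=8 bound=3 product=0
t=8: arr=1 -> substrate=7 bound=3 product=2
t=9: arr=1 -> substrate=7 bound=3 product=3

Answer: 0 0 0 0 2 3 3 3 3 3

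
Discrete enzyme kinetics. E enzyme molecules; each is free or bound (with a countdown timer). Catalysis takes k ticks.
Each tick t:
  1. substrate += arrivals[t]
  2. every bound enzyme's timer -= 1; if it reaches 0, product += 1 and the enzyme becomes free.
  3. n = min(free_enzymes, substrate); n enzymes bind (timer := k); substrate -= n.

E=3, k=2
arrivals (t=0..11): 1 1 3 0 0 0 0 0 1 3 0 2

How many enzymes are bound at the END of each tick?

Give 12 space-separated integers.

Answer: 1 2 3 3 1 0 0 0 1 3 3 3

Derivation:
t=0: arr=1 -> substrate=0 bound=1 product=0
t=1: arr=1 -> substrate=0 bound=2 product=0
t=2: arr=3 -> substrate=1 bound=3 product=1
t=3: arr=0 -> substrate=0 bound=3 product=2
t=4: arr=0 -> substrate=0 bound=1 product=4
t=5: arr=0 -> substrate=0 bound=0 product=5
t=6: arr=0 -> substrate=0 bound=0 product=5
t=7: arr=0 -> substrate=0 bound=0 product=5
t=8: arr=1 -> substrate=0 bound=1 product=5
t=9: arr=3 -> substrate=1 bound=3 product=5
t=10: arr=0 -> substrate=0 bound=3 product=6
t=11: arr=2 -> substrate=0 bound=3 product=8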